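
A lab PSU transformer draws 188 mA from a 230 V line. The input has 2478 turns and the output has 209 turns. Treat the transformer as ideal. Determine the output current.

I_out ≈ 2.23 A

I_out/I_in = N_in/N_out, so I_out = 0.188 × 2478/209 = 2.23 A.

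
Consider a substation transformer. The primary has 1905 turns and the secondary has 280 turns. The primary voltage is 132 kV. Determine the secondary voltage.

V_s ≈ 19400 V

V_s/V_p = N_s/N_p, so V_s = 132000 × 280/1905 = 19400 V.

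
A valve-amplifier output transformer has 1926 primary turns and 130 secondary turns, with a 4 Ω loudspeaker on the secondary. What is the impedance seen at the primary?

Z_p ≈ 878 Ω

Z_p = (N_p/N_s)² × Z_s = (1926/130)² × 4 = 878 Ω.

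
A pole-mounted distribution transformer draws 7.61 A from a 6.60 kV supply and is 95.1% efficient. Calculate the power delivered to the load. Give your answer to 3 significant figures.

P_out ≈ 47800 W

P_in = V_p I_p = 6600 × 7.61 = 50226 W.
P_out = η P_in = 0.951 × 50226 = 47800 W.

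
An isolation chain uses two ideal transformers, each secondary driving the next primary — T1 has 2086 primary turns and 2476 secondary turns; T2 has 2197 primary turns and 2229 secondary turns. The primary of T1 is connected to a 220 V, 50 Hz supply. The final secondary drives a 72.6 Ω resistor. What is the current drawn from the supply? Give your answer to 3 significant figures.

Secondary of T1: V = 220.00 × 2476/2086 = 261.13 V.
Secondary of T2: V = 261.13 × 2229/2197 = 264.93 V.
I_load = 264.93/72.6 = 3.6492 A, so P_out = 264.93 × 3.6492 = 966.81 W.
All ideal ⇒ P_in = P_out, so I_supply = 966.81/220 = 4.39 A.

I_supply ≈ 4.39 A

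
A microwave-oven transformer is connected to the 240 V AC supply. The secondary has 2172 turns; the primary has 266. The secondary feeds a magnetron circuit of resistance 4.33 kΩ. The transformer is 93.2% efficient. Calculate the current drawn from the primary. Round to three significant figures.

V_s = 240 × 2172/266 = 1959.7 V.
I_s = V_s/R = 1959.7/4330 = 0.45259 A.
P_out = V_s I_s = 1959.7 × 0.45259 = 886.93 W.
P_in = P_out/η = 886.93/0.932 = 951.65 W.
I_p = P_in/V_p = 951.65/240 = 3.97 A.

I_p ≈ 3.97 A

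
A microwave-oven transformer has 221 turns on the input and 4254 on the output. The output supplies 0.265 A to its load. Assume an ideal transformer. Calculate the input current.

For an ideal transformer I_in/I_out = N_out/N_in, so I_in = 0.265 × 4254/221 = 5.10 A.

I_in ≈ 5.10 A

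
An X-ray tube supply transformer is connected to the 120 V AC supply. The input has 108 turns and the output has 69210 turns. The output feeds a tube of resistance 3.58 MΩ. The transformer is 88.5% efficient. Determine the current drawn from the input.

I_in ≈ 15.6 A

V_out = 120 × 69210/108 = 76900 V.
I_out = V_out/R = 76900/(3.58×10^6) = 0.021480 A.
P_out = V_out I_out = 76900 × 0.021480 = 1651.8 W.
P_in = P_out/η = 1651.8/0.885 = 1866.5 W.
I_in = P_in/V_in = 1866.5/120 = 15.6 A.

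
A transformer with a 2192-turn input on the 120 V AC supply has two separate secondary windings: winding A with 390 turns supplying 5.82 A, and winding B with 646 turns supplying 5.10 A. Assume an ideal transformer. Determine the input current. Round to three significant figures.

I_in ≈ 2.54 A

V_A = 120 × 390/2192 = 21.350 V; V_B = 120 × 646/2192 = 35.365 V.
P_out = V_A I_A + V_B I_B = 21.350×5.82 + 35.365×5.10 = 124.26 + 180.36 = 304.62 W.
Ideal ⇒ P_in = P_out, so I_in = P_out/V_in = 304.62/120 = 2.54 A.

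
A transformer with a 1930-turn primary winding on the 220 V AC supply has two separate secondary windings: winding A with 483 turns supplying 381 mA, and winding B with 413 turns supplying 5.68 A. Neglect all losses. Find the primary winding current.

I_p ≈ 1.31 A

V_A = 220 × 483/1930 = 55.057 V; V_B = 220 × 413/1930 = 47.078 V.
P_out = V_A I_A + V_B I_B = 55.057×0.381 + 47.078×5.68 = 20.977 + 267.40 = 288.38 W.
Ideal ⇒ P_in = P_out, so I_p = P_out/V_p = 288.38/220 = 1.31 A.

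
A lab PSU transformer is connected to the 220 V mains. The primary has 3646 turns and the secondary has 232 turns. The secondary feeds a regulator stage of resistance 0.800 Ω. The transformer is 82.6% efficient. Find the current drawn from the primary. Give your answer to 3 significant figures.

V_s = 220 × 232/3646 = 13.999 V.
I_s = V_s/R = 13.999/0.800 = 17.499 A.
P_out = V_s I_s = 13.999 × 17.499 = 244.96 W.
P_in = P_out/η = 244.96/0.826 = 296.56 W.
I_p = P_in/V_p = 296.56/220 = 1.35 A.

I_p ≈ 1.35 A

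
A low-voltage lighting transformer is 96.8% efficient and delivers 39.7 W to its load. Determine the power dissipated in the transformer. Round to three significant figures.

P_loss ≈ 1.31 W

P_in = P_out/η = 39.7/0.968 = 41.0124 W.
P_loss = P_in − P_out = 41.0124 − 39.7 = 1.31 W.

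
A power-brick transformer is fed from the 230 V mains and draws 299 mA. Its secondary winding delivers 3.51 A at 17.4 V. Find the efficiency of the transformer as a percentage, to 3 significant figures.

P_in = 230 × 0.299 = 68.7700 W.
P_out = 17.4 × 3.51 = 61.0740 W.
η = P_out/P_in = 61.0740/68.7700 = 0.888.

η ≈ 88.8%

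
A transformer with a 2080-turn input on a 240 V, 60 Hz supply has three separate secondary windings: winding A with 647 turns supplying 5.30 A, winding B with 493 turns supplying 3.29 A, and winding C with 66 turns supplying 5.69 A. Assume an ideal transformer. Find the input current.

V_A = 240 × 647/2080 = 74.654 V; V_B = 240 × 493/2080 = 56.885 V; V_C = 240 × 66/2080 = 7.6154 V.
P_out = V_A I_A + V_B I_B + V_C I_C = 74.654×5.30 + 56.885×3.29 + 7.6154×5.69 = 395.67 + 187.15 + 43.332 = 626.15 W.
Ideal ⇒ P_in = P_out, so I_in = P_out/V_in = 626.15/240 = 2.61 A.

I_in ≈ 2.61 A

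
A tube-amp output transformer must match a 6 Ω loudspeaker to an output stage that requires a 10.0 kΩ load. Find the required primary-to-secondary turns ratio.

Z_p/Z_s = (N_p/N_s)², so N_p/N_s = √(10000/6) = √1670 = 40.8.

N_p/N_s ≈ 40.8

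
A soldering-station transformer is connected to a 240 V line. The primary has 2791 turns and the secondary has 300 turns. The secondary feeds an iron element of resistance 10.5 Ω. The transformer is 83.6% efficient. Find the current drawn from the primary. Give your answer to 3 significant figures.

I_p ≈ 0.316 A

V_s = 240 × 300/2791 = 25.797 V.
I_s = V_s/R = 25.797/10.5 = 2.4569 A.
P_out = V_s I_s = 25.797 × 2.4569 = 63.381 W.
P_in = P_out/η = 63.381/0.836 = 75.814 W.
I_p = P_in/V_p = 75.814/240 = 0.316 A.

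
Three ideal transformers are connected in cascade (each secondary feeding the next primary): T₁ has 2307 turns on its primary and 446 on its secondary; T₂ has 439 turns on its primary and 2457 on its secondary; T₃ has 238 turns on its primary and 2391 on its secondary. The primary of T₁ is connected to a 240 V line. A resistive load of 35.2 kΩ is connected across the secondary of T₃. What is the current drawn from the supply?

Secondary of T₁: V = 240.00 × 446/2307 = 46.398 V.
Secondary of T₂: V = 46.398 × 2457/439 = 259.68 V.
Secondary of T₃: V = 259.68 × 2391/238 = 2608.8 V.
I_load = 2608.8/35200 = 0.074114 A, so P_out = 2608.8 × 0.074114 = 193.35 W.
All ideal ⇒ P_in = P_out, so I_supply = 193.35/240 = 0.806 A.

I_supply ≈ 0.806 A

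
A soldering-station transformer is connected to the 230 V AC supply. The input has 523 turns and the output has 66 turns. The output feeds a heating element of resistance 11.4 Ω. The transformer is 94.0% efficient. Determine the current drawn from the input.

V_out = 230 × 66/523 = 29.025 V.
I_out = V_out/R = 29.025/11.4 = 2.5460 A.
P_out = V_out I_out = 29.025 × 2.5460 = 73.898 W.
P_in = P_out/η = 73.898/0.940 = 78.615 W.
I_in = P_in/V_in = 78.615/230 = 0.342 A.

I_in ≈ 0.342 A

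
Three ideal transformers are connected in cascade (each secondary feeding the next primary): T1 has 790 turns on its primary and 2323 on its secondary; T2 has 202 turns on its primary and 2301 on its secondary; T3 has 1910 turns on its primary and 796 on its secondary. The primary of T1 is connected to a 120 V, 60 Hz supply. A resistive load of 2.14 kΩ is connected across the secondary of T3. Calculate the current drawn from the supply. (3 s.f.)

I_supply ≈ 10.9 A

Secondary of T1: V = 120.00 × 2323/790 = 352.86 V.
Secondary of T2: V = 352.86 × 2301/202 = 4019.5 V.
Secondary of T3: V = 4019.5 × 796/1910 = 1675.1 V.
I_load = 1675.1/2140 = 0.78277 A, so P_out = 1675.1 × 0.78277 = 1311.2 W.
All ideal ⇒ P_in = P_out, so I_supply = 1311.2/120 = 10.9 A.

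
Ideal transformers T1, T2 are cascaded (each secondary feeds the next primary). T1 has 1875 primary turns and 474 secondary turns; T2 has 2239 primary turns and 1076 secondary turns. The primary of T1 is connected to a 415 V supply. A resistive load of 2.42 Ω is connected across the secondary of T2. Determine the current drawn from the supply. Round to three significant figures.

Secondary of T1: V = 415.00 × 474/1875 = 104.91 V.
Secondary of T2: V = 104.91 × 1076/2239 = 50.418 V.
I_load = 50.418/2.42 = 20.834 A, so P_out = 50.418 × 20.834 = 1050.4 W.
All ideal ⇒ P_in = P_out, so I_supply = 1050.4/415 = 2.53 A.

I_supply ≈ 2.53 A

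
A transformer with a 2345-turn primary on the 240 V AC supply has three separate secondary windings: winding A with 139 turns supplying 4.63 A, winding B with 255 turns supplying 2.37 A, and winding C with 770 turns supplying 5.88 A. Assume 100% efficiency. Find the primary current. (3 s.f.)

V_A = 240 × 139/2345 = 14.226 V; V_B = 240 × 255/2345 = 26.098 V; V_C = 240 × 770/2345 = 78.806 V.
P_out = V_A I_A + V_B I_B + V_C I_C = 14.226×4.63 + 26.098×2.37 + 78.806×5.88 = 65.866 + 61.852 + 463.38 = 591.10 W.
Ideal ⇒ P_in = P_out, so I_p = P_out/V_p = 591.10/240 = 2.46 A.

I_p ≈ 2.46 A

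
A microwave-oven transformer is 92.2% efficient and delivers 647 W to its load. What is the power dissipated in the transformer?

P_loss ≈ 54.7 W

P_in = P_out/η = 647/0.922 = 701.735 W.
P_loss = P_in − P_out = 701.735 − 647 = 54.7 W.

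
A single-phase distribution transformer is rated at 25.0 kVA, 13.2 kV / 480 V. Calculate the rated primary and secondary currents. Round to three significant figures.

I_p = S/V_p = 25000/13200 = 1.89 A.
I_s = S/V_s = 25000/480 = 52.1 A.

I_p ≈ 1.89 A, I_s ≈ 52.1 A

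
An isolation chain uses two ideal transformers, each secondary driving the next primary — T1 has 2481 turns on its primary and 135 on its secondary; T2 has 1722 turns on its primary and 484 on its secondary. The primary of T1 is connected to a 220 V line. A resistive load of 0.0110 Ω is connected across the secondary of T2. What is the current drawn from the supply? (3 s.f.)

After T1: V = 220.00 × 135/2481 = 11.971 V.
After T2: V = 11.971 × 484/1722 = 3.3647 V.
I_load = 3.3647/0.0110 = 305.88 A, so P_out = 3.3647 × 305.88 = 1029.2 W.
All ideal ⇒ P_in = P_out, so I_supply = 1029.2/220 = 4.68 A.

I_supply ≈ 4.68 A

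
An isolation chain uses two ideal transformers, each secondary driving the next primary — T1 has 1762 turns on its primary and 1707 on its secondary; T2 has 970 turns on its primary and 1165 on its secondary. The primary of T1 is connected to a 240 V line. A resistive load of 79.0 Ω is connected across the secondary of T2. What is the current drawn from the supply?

After T1: V = 240.00 × 1707/1762 = 232.51 V.
After T2: V = 232.51 × 1165/970 = 279.25 V.
I_load = 279.25/79.0 = 3.5348 A, so P_out = 279.25 × 3.5348 = 987.10 W.
All ideal ⇒ P_in = P_out, so I_supply = 987.10/240 = 4.11 A.

I_supply ≈ 4.11 A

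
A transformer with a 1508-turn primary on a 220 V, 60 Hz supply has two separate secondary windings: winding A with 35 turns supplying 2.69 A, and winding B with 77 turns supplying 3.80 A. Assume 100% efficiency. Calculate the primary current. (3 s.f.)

V_A = 220 × 35/1508 = 5.1061 V; V_B = 220 × 77/1508 = 11.233 V.
P_out = V_A I_A + V_B I_B = 5.1061×2.69 + 11.233×3.80 = 13.735 + 42.687 = 56.422 W.
Ideal ⇒ P_in = P_out, so I_p = P_out/V_p = 56.422/220 = 0.256 A.

I_p ≈ 0.256 A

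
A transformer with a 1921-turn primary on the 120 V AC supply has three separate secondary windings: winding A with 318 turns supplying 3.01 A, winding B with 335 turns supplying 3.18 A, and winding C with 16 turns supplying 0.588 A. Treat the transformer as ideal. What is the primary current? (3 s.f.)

I_p ≈ 1.06 A

V_A = 120 × 318/1921 = 19.865 V; V_B = 120 × 335/1921 = 20.927 V; V_C = 120 × 16/1921 = 0.99948 V.
P_out = V_A I_A + V_B I_B + V_C I_C = 19.865×3.01 + 20.927×3.18 + 0.99948×0.588 = 59.793 + 66.547 + 0.58769 = 126.93 W.
Ideal ⇒ P_in = P_out, so I_p = P_out/V_p = 126.93/120 = 1.06 A.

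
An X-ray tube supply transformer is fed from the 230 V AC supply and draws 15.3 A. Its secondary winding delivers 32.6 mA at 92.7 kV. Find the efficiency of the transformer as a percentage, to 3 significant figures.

P_in = 230 × 15.3 = 3519.00 W.
P_out = 92700 × 0.0326 = 3022.02 W.
η = P_out/P_in = 3022.02/3519.00 = 0.859.

η ≈ 85.9%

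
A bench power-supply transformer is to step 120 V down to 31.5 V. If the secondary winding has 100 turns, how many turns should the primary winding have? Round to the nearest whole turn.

N_p = 381 turns

N_p/N_s = V_p/V_s, so N_p = 100 × 120/31.5 = 381.0 ≈ 381 turns.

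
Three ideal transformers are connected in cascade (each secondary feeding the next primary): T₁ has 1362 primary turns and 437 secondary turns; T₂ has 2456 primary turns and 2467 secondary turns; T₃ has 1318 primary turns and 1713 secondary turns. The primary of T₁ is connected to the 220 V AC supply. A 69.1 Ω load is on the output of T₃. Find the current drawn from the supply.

I_supply ≈ 0.559 A

Secondary of T₁: V = 220.00 × 437/1362 = 70.587 V.
Secondary of T₂: V = 70.587 × 2467/2456 = 70.904 V.
Secondary of T₃: V = 70.904 × 1713/1318 = 92.153 V.
I_load = 92.153/69.1 = 1.3336 A, so P_out = 92.153 × 1.3336 = 122.90 W.
All ideal ⇒ P_in = P_out, so I_supply = 122.90/220 = 0.559 A.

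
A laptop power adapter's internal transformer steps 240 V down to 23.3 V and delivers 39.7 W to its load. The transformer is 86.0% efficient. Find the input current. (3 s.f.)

I_in ≈ 0.192 A

P_in = P_out/η = 39.7/0.860 = 46.163 W.
I_in = P_in/V_in = 46.163/240 = 0.192 A.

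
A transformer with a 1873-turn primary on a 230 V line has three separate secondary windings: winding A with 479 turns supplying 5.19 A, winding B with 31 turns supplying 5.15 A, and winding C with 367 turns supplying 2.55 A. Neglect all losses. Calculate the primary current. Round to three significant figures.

V_A = 230 × 479/1873 = 58.820 V; V_B = 230 × 31/1873 = 3.8067 V; V_C = 230 × 367/1873 = 45.067 V.
P_out = V_A I_A + V_B I_B + V_C I_C = 58.820×5.19 + 3.8067×5.15 + 45.067×2.55 = 305.28 + 19.605 + 114.92 = 439.80 W.
Ideal ⇒ P_in = P_out, so I_p = P_out/V_p = 439.80/230 = 1.91 A.

I_p ≈ 1.91 A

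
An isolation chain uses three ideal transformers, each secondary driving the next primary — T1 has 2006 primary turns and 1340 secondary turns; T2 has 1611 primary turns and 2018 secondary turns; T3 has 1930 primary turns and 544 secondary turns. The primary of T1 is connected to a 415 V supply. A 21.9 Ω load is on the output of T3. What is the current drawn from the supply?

I_supply ≈ 1.05 A

Secondary of T1: V = 415.00 × 1340/2006 = 277.22 V.
Secondary of T2: V = 277.22 × 2018/1611 = 347.25 V.
Secondary of T3: V = 347.25 × 544/1930 = 97.879 V.
I_load = 97.879/21.9 = 4.4694 A, so P_out = 97.879 × 4.4694 = 437.46 W.
All ideal ⇒ P_in = P_out, so I_supply = 437.46/415 = 1.05 A.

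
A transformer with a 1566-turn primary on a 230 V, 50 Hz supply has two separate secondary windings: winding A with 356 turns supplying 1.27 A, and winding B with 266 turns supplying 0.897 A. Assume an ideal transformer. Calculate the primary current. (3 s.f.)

I_p ≈ 0.441 A

V_A = 230 × 356/1566 = 52.286 V; V_B = 230 × 266/1566 = 39.068 V.
P_out = V_A I_A + V_B I_B = 52.286×1.27 + 39.068×0.897 = 66.403 + 35.044 = 101.45 W.
Ideal ⇒ P_in = P_out, so I_p = P_out/V_p = 101.45/230 = 0.441 A.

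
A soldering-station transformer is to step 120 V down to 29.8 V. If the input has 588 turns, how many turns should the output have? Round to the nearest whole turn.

N_out/N_in = V_out/V_in, so N_out = 588 × 29.8/120 = 146.0 ≈ 146 turns.

N_out = 146 turns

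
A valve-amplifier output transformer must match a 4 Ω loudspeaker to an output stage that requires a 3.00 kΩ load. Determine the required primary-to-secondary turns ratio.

N_p/N_s ≈ 27.4

Z_p/Z_s = (N_p/N_s)², so N_p/N_s = √(3000/4) = √750 = 27.4.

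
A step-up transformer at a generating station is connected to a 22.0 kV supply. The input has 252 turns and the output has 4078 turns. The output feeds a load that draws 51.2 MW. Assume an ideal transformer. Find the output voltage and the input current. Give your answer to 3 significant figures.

V_out = V_in × N_out/N_in = 22000 × 4078/252 = 356020 V.
I_out = P/V_out = 5.12×10^7/356020 = 143.81 A.
I_in = I_out × N_out/N_in = 143.81 × 4078/252 = 2330 A.

V_out ≈ 356000 V, I_in ≈ 2330 A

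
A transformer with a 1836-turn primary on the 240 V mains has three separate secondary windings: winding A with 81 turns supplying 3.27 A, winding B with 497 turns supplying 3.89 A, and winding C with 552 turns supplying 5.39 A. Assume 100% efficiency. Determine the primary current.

V_A = 240 × 81/1836 = 10.588 V; V_B = 240 × 497/1836 = 64.967 V; V_C = 240 × 552/1836 = 72.157 V.
P_out = V_A I_A + V_B I_B + V_C I_C = 10.588×3.27 + 64.967×3.89 + 72.157×5.39 = 34.624 + 252.72 + 388.93 = 676.27 W.
Ideal ⇒ P_in = P_out, so I_p = P_out/V_p = 676.27/240 = 2.82 A.

I_p ≈ 2.82 A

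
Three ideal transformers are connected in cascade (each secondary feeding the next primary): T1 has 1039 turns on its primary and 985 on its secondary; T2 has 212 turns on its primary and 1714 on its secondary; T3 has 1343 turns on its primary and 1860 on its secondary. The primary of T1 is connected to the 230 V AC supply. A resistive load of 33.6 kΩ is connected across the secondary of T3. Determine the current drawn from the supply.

After T1: V = 230.00 × 985/1039 = 218.05 V.
After T2: V = 218.05 × 1714/212 = 1762.9 V.
After T3: V = 1762.9 × 1860/1343 = 2441.5 V.
I_load = 2441.5/33600 = 0.072664 A, so P_out = 2441.5 × 0.072664 = 177.41 W.
All ideal ⇒ P_in = P_out, so I_supply = 177.41/230 = 0.771 A.

I_supply ≈ 0.771 A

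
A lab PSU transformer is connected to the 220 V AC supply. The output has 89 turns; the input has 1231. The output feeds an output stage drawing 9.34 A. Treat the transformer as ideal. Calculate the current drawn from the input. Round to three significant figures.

I_in ≈ 0.675 A

For an ideal transformer I_in N_in = I_out N_out, so I_in = 9.34 × 89/1231 = 0.675 A.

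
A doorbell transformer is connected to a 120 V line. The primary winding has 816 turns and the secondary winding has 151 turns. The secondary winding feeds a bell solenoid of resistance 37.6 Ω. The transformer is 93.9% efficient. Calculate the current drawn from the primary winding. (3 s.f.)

V_s = 120 × 151/816 = 22.206 V.
I_s = V_s/R = 22.206/37.6 = 0.59058 A.
P_out = V_s I_s = 22.206 × 0.59058 = 13.114 W.
P_in = P_out/η = 13.114/0.939 = 13.966 W.
I_p = P_in/V_p = 13.966/120 = 0.116 A.

I_p ≈ 0.116 A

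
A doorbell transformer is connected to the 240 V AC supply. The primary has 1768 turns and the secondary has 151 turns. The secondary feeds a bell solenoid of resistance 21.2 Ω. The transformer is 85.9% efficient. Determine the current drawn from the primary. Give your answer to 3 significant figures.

I_p ≈ 0.0961 A

V_s = 240 × 151/1768 = 20.498 V.
I_s = V_s/R = 20.498/21.2 = 0.96687 A.
P_out = V_s I_s = 20.498 × 0.96687 = 19.819 W.
P_in = P_out/η = 19.819/0.859 = 23.072 W.
I_p = P_in/V_p = 23.072/240 = 0.0961 A.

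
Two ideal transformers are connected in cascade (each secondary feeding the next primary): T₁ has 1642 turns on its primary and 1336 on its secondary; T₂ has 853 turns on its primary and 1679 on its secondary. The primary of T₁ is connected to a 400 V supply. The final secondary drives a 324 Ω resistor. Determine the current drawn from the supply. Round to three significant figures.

I_supply ≈ 3.17 A

After T₁: V = 400.00 × 1336/1642 = 325.46 V.
After T₂: V = 325.46 × 1679/853 = 640.61 V.
I_load = 640.61/324 = 1.9772 A, so P_out = 640.61 × 1.9772 = 1266.6 W.
All ideal ⇒ P_in = P_out, so I_supply = 1266.6/400 = 3.17 A.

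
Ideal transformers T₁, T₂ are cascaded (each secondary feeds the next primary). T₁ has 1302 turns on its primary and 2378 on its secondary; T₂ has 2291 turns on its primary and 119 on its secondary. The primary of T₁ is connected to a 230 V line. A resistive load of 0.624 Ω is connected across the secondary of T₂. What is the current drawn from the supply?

Secondary of T₁: V = 230.00 × 2378/1302 = 420.08 V.
Secondary of T₂: V = 420.08 × 119/2291 = 21.820 V.
I_load = 21.820/0.624 = 34.968 A, so P_out = 21.820 × 34.968 = 762.99 W.
All ideal ⇒ P_in = P_out, so I_supply = 762.99/230 = 3.32 A.

I_supply ≈ 3.32 A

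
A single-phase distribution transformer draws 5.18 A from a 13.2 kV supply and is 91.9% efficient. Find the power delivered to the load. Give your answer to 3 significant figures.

P_out ≈ 62800 W

P_in = V_p I_p = 13200 × 5.18 = 68376 W.
P_out = η P_in = 0.919 × 68376 = 62800 W.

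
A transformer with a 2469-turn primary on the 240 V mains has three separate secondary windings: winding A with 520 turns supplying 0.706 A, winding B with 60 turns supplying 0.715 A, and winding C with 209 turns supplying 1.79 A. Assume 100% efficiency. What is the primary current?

V_A = 240 × 520/2469 = 50.547 V; V_B = 240 × 60/2469 = 5.8323 V; V_C = 240 × 209/2469 = 20.316 V.
P_out = V_A I_A + V_B I_B + V_C I_C = 50.547×0.706 + 5.8323×0.715 + 20.316×1.79 = 35.686 + 4.1701 + 36.365 = 76.222 W.
Ideal ⇒ P_in = P_out, so I_p = P_out/V_p = 76.222/240 = 0.318 A.

I_p ≈ 0.318 A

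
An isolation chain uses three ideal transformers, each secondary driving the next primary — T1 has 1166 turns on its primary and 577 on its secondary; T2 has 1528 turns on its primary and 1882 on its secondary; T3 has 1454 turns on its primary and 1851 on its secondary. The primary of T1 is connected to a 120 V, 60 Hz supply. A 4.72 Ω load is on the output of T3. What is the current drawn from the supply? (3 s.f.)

I_supply ≈ 15.3 A

After T1: V = 120.00 × 577/1166 = 59.383 V.
After T2: V = 59.383 × 1882/1528 = 73.140 V.
After T3: V = 73.140 × 1851/1454 = 93.110 V.
I_load = 93.110/4.72 = 19.727 A, so P_out = 93.110 × 19.727 = 1836.8 W.
All ideal ⇒ P_in = P_out, so I_supply = 1836.8/120 = 15.3 A.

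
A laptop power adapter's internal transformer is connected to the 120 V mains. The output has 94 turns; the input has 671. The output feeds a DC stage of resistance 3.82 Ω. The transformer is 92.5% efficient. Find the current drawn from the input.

V_out = 120 × 94/671 = 16.811 V.
I_out = V_out/R = 16.811/3.82 = 4.4007 A.
P_out = V_out I_out = 16.811 × 4.4007 = 73.979 W.
P_in = P_out/η = 73.979/0.925 = 79.978 W.
I_in = P_in/V_in = 79.978/120 = 0.666 A.

I_in ≈ 0.666 A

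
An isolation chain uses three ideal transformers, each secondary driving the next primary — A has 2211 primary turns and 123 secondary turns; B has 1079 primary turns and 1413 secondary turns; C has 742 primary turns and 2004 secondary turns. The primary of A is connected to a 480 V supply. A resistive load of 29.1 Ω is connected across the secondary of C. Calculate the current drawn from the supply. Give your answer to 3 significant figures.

Secondary of A: V = 480.00 × 123/2211 = 26.703 V.
Secondary of B: V = 26.703 × 1413/1079 = 34.969 V.
Secondary of C: V = 34.969 × 2004/742 = 94.444 V.
I_load = 94.444/29.1 = 3.2455 A, so P_out = 94.444 × 3.2455 = 306.51 W.
All ideal ⇒ P_in = P_out, so I_supply = 306.51/480 = 0.639 A.

I_supply ≈ 0.639 A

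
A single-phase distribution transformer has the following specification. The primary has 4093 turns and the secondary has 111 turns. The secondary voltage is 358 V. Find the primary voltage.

V_p/V_s = N_p/N_s, so V_p = 358 × 4093/111 = 13200 V.

V_p ≈ 13200 V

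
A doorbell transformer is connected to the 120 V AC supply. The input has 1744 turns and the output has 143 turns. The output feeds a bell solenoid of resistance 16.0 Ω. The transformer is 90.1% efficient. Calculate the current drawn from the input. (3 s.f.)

V_out = 120 × 143/1744 = 9.8394 V.
I_out = V_out/R = 9.8394/16.0 = 0.61497 A.
P_out = V_out I_out = 9.8394 × 0.61497 = 6.0509 W.
P_in = P_out/η = 6.0509/0.901 = 6.7158 W.
I_in = P_in/V_in = 6.7158/120 = 0.0560 A.

I_in ≈ 0.0560 A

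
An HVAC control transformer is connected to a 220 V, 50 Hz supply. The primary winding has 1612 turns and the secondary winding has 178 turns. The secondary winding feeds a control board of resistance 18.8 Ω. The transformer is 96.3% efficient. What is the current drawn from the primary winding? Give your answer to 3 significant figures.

V_s = 220 × 178/1612 = 24.293 V.
I_s = V_s/R = 24.293/18.8 = 1.2922 A.
P_out = V_s I_s = 24.293 × 1.2922 = 31.390 W.
P_in = P_out/η = 31.390/0.963 = 32.597 W.
I_p = P_in/V_p = 32.597/220 = 0.148 A.

I_p ≈ 0.148 A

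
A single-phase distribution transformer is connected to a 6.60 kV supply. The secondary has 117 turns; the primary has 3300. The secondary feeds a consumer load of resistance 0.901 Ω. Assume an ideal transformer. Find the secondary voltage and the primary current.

V_s ≈ 234 V, I_p ≈ 9.21 A

V_s = V_p × N_s/N_p = 6600 × 117/3300 = 234.00 V.
I_s = V_s/R = 234.00/0.901 = 259.71 A.
I_p = I_s × N_s/N_p = 259.71 × 117/3300 = 9.21 A.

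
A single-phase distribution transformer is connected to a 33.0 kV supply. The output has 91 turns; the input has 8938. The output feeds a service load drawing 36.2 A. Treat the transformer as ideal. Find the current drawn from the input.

I_in ≈ 0.369 A

For an ideal transformer I_in N_in = I_out N_out, so I_in = 36.2 × 91/8938 = 0.369 A.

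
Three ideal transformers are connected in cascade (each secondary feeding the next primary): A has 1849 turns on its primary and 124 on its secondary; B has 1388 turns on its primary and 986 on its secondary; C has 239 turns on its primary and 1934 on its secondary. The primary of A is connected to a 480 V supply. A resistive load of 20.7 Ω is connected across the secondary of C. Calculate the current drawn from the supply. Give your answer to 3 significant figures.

I_supply ≈ 3.45 A

After A: V = 480.00 × 124/1849 = 32.190 V.
After B: V = 32.190 × 986/1388 = 22.867 V.
After C: V = 22.867 × 1934/239 = 185.04 V.
I_load = 185.04/20.7 = 8.9393 A, so P_out = 185.04 × 8.9393 = 1654.1 W.
All ideal ⇒ P_in = P_out, so I_supply = 1654.1/480 = 3.45 A.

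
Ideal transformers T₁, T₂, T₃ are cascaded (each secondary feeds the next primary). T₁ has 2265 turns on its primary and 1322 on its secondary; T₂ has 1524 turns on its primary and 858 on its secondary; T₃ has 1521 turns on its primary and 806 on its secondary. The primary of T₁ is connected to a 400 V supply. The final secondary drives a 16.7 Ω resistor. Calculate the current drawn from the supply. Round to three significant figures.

I_supply ≈ 0.726 A

After T₁: V = 400.00 × 1322/2265 = 233.47 V.
After T₂: V = 233.47 × 858/1524 = 131.44 V.
After T₃: V = 131.44 × 806/1521 = 69.652 V.
I_load = 69.652/16.7 = 4.1708 A, so P_out = 69.652 × 4.1708 = 290.50 W.
All ideal ⇒ P_in = P_out, so I_supply = 290.50/400 = 0.726 A.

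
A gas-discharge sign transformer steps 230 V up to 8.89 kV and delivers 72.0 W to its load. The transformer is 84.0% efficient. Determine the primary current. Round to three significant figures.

P_in = P_out/η = 72.0/0.840 = 85.714 W.
I_p = P_in/V_p = 85.714/230 = 0.373 A.

I_p ≈ 0.373 A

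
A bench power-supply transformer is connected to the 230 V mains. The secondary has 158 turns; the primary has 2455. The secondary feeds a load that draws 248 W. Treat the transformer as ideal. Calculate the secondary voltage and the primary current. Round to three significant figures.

V_s = V_p × N_s/N_p = 230 × 158/2455 = 14.802 V.
I_s = P/V_s = 248/14.802 = 16.754 A.
I_p = I_s × N_s/N_p = 16.754 × 158/2455 = 1.08 A.

V_s ≈ 14.8 V, I_p ≈ 1.08 A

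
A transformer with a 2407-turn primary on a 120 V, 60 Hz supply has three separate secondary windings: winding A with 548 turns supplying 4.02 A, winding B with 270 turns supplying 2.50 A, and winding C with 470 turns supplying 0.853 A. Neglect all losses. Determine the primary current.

V_A = 120 × 548/2407 = 27.320 V; V_B = 120 × 270/2407 = 13.461 V; V_C = 120 × 470/2407 = 23.432 V.
P_out = V_A I_A + V_B I_B + V_C I_C = 27.320×4.02 + 13.461×2.50 + 23.432×0.853 = 109.83 + 33.652 + 19.987 = 163.47 W.
Ideal ⇒ P_in = P_out, so I_p = P_out/V_p = 163.47/120 = 1.36 A.

I_p ≈ 1.36 A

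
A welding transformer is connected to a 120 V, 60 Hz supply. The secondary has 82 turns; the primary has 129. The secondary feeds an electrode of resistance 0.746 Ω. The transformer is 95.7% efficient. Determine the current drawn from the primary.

V_s = 120 × 82/129 = 76.279 V.
I_s = V_s/R = 76.279/0.746 = 102.25 A.
P_out = V_s I_s = 76.279 × 102.25 = 7799.6 W.
P_in = P_out/η = 7799.6/0.957 = 8150.0 W.
I_p = P_in/V_p = 8150.0/120 = 67.9 A.

I_p ≈ 67.9 A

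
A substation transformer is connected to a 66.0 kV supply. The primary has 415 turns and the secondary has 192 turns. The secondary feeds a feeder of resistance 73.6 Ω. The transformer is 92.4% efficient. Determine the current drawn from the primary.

I_p ≈ 208 A

V_s = 66000 × 192/415 = 30535 V.
I_s = V_s/R = 30535/73.6 = 414.88 A.
P_out = V_s I_s = 30535 × 414.88 = 1.2668×10^7 W.
P_in = P_out/η = 1.2668×10^7/0.924 = 1.3710×10^7 W.
I_p = P_in/V_p = 1.3710×10^7/66000 = 208 A.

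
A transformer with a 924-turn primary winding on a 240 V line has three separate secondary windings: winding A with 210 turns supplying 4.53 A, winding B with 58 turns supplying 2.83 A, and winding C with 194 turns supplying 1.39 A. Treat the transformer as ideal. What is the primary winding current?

I_p ≈ 1.50 A

V_A = 240 × 210/924 = 54.545 V; V_B = 240 × 58/924 = 15.065 V; V_C = 240 × 194/924 = 50.390 V.
P_out = V_A I_A + V_B I_B + V_C I_C = 54.545×4.53 + 15.065×2.83 + 50.390×1.39 = 247.09 + 42.634 + 70.042 = 359.77 W.
Ideal ⇒ P_in = P_out, so I_p = P_out/V_p = 359.77/240 = 1.50 A.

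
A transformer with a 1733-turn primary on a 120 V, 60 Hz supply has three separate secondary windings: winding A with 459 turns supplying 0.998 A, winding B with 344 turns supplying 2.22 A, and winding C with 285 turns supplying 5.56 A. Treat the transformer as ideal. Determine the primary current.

V_A = 120 × 459/1733 = 31.783 V; V_B = 120 × 344/1733 = 23.820 V; V_C = 120 × 285/1733 = 19.735 V.
P_out = V_A I_A + V_B I_B + V_C I_C = 31.783×0.998 + 23.820×2.22 + 19.735×5.56 = 31.719 + 52.880 + 109.72 = 194.32 W.
Ideal ⇒ P_in = P_out, so I_p = P_out/V_p = 194.32/120 = 1.62 A.

I_p ≈ 1.62 A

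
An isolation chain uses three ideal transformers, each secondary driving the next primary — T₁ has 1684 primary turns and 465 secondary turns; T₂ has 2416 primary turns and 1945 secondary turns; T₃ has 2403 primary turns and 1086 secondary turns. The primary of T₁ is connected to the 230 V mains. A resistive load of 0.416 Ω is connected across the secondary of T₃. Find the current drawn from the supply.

I_supply ≈ 5.58 A

After T₁: V = 230.00 × 465/1684 = 63.510 V.
After T₂: V = 63.510 × 1945/2416 = 51.128 V.
After T₃: V = 51.128 × 1086/2403 = 23.107 V.
I_load = 23.107/0.416 = 55.545 A, so P_out = 23.107 × 55.545 = 1283.5 W.
All ideal ⇒ P_in = P_out, so I_supply = 1283.5/230 = 5.58 A.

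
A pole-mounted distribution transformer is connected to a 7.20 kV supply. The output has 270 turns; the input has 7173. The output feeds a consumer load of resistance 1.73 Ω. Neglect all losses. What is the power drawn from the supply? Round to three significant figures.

V_out = V_in × N_out/N_in = 7200 × 270/7173 = 271.02 V.
I_out = V_out/R = 271.02/1.73 = 156.66 A.
I_in = I_out × N_out/N_in = 156.66 × 270/7173 = 5.8967 A.
P = V_in I_in = 7200 × 5.8967 = 42500 W.

P ≈ 42500 W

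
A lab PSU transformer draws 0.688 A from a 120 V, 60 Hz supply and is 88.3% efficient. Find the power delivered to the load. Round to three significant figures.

P_out ≈ 72.9 W

P_in = V_p I_p = 120 × 0.688 = 82.560 W.
P_out = η P_in = 0.883 × 82.560 = 72.9 W.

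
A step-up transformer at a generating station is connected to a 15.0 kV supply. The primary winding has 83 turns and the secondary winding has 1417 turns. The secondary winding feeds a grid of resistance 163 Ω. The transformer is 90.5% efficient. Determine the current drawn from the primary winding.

I_p ≈ 29600 A

V_s = 15000 × 1417/83 = 256080 V.
I_s = V_s/R = 256080/163 = 1571.1 A.
P_out = V_s I_s = 256080 × 1571.1 = 4.0233×10^8 W.
P_in = P_out/η = 4.0233×10^8/0.905 = 4.4456×10^8 W.
I_p = P_in/V_p = 4.4456×10^8/15000 = 29600 A.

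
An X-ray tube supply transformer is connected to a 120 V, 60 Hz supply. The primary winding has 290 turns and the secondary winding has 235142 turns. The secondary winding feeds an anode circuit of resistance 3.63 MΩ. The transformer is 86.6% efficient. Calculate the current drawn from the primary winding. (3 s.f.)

V_s = 120 × 235142/290 = 97300 V.
I_s = V_s/R = 97300/(3.63×10^6) = 0.026804 A.
P_out = V_s I_s = 97300 × 0.026804 = 2608.1 W.
P_in = P_out/η = 2608.1/0.866 = 3011.6 W.
I_p = P_in/V_p = 3011.6/120 = 25.1 A.

I_p ≈ 25.1 A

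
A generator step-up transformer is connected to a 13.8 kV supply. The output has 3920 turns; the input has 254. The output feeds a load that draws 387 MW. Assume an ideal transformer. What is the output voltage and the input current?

V_out ≈ 213000 V, I_in ≈ 28000 A

V_out = V_in × N_out/N_in = 13800 × 3920/254 = 212980 V.
I_out = P/V_out = 3.87×10^8/212980 = 1817.1 A.
I_in = I_out × N_out/N_in = 1817.1 × 3920/254 = 28000 A.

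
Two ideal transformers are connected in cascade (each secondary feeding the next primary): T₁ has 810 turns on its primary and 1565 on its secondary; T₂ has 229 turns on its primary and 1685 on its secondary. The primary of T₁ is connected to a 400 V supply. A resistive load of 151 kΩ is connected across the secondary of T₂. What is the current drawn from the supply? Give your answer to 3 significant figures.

After T₁: V = 400.00 × 1565/810 = 772.84 V.
After T₂: V = 772.84 × 1685/229 = 5686.6 V.
I_load = 5686.6/151000 = 0.037660 A, so P_out = 5686.6 × 0.037660 = 214.16 W.
All ideal ⇒ P_in = P_out, so I_supply = 214.16/400 = 0.535 A.

I_supply ≈ 0.535 A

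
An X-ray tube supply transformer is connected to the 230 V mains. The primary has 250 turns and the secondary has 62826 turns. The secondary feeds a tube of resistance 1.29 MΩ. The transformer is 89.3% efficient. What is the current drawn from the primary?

V_s = 230 × 62826/250 = 57800 V.
I_s = V_s/R = 57800/(1.29×10^6) = 0.044806 A.
P_out = V_s I_s = 57800 × 0.044806 = 2589.8 W.
P_in = P_out/η = 2589.8/0.893 = 2900.1 W.
I_p = P_in/V_p = 2900.1/230 = 12.6 A.

I_p ≈ 12.6 A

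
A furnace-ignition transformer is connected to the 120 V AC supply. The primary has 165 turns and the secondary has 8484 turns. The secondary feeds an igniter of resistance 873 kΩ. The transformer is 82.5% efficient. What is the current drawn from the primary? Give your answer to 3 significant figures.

V_s = 120 × 8484/165 = 6170.2 V.
I_s = V_s/R = 6170.2/873000 = 0.0070678 A.
P_out = V_s I_s = 6170.2 × 0.0070678 = 43.610 W.
P_in = P_out/η = 43.610/0.825 = 52.860 W.
I_p = P_in/V_p = 52.860/120 = 0.441 A.

I_p ≈ 0.441 A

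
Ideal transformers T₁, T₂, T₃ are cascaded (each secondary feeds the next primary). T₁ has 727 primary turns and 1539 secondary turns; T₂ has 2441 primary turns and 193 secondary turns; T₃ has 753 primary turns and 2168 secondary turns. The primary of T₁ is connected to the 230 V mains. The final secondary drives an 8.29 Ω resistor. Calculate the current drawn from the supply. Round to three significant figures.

After T₁: V = 230.00 × 1539/727 = 486.89 V.
After T₂: V = 486.89 × 193/2441 = 38.497 V.
After T₃: V = 38.497 × 2168/753 = 110.84 V.
I_load = 110.84/8.29 = 13.370 A, so P_out = 110.84 × 13.370 = 1481.9 W.
All ideal ⇒ P_in = P_out, so I_supply = 1481.9/230 = 6.44 A.

I_supply ≈ 6.44 A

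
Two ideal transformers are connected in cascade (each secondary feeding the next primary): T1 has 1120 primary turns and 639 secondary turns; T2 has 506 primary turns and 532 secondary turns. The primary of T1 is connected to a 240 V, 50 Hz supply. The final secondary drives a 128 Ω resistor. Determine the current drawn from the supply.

I_supply ≈ 0.675 A

After T1: V = 240.00 × 639/1120 = 136.93 V.
After T2: V = 136.93 × 532/506 = 143.96 V.
I_load = 143.96/128 = 1.1247 A, so P_out = 143.96 × 1.1247 = 161.92 W.
All ideal ⇒ P_in = P_out, so I_supply = 161.92/240 = 0.675 A.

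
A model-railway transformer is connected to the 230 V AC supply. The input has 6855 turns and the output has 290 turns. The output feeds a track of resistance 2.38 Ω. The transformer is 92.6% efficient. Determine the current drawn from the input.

V_out = 230 × 290/6855 = 9.7301 V.
I_out = V_out/R = 9.7301/2.38 = 4.0883 A.
P_out = V_out I_out = 9.7301 × 4.0883 = 39.780 W.
P_in = P_out/η = 39.780/0.926 = 42.958 W.
I_in = P_in/V_in = 42.958/230 = 0.187 A.

I_in ≈ 0.187 A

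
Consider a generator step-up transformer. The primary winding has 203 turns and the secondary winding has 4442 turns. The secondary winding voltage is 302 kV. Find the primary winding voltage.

V_p ≈ 13800 V

V_p/V_s = N_p/N_s, so V_p = 302000 × 203/4442 = 13800 V.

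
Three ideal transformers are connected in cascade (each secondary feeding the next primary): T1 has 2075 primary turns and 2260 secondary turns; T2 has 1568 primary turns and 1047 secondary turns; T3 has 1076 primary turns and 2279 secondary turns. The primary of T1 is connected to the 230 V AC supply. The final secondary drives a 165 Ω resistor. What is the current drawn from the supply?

Secondary of T1: V = 230.00 × 2260/2075 = 250.51 V.
Secondary of T2: V = 250.51 × 1047/1568 = 167.27 V.
Secondary of T3: V = 167.27 × 2279/1076 = 354.28 V.
I_load = 354.28/165 = 2.1472 A, so P_out = 354.28 × 2.1472 = 760.71 W.
All ideal ⇒ P_in = P_out, so I_supply = 760.71/230 = 3.31 A.

I_supply ≈ 3.31 A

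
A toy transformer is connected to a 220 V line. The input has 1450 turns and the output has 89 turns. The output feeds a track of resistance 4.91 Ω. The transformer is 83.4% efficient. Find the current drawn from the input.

I_in ≈ 0.202 A

V_out = 220 × 89/1450 = 13.503 V.
I_out = V_out/R = 13.503/4.91 = 2.7502 A.
P_out = V_out I_out = 13.503 × 2.7502 = 37.137 W.
P_in = P_out/η = 37.137/0.834 = 44.529 W.
I_in = P_in/V_in = 44.529/220 = 0.202 A.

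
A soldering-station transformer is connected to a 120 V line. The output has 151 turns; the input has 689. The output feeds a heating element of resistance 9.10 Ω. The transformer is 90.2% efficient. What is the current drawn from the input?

V_out = 120 × 151/689 = 26.299 V.
I_out = V_out/R = 26.299/9.10 = 2.8900 A.
P_out = V_out I_out = 26.299 × 2.8900 = 76.004 W.
P_in = P_out/η = 76.004/0.902 = 84.262 W.
I_in = P_in/V_in = 84.262/120 = 0.702 A.

I_in ≈ 0.702 A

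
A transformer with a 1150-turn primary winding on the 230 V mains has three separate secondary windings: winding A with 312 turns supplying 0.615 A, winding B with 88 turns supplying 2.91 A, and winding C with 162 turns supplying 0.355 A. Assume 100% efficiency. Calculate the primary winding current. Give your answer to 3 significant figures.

I_p ≈ 0.440 A

V_A = 230 × 312/1150 = 62.400 V; V_B = 230 × 88/1150 = 17.600 V; V_C = 230 × 162/1150 = 32.400 V.
P_out = V_A I_A + V_B I_B + V_C I_C = 62.400×0.615 + 17.600×2.91 + 32.400×0.355 = 38.376 + 51.216 + 11.502 = 101.09 W.
Ideal ⇒ P_in = P_out, so I_p = P_out/V_p = 101.09/230 = 0.440 A.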